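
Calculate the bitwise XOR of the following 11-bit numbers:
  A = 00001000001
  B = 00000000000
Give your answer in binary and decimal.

Apply ^ to each column (1 where bits differ):
  00001000001
^ 00000000000
-------------
  00001000001

Answer: 00001000001 (65)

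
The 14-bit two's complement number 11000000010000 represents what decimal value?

MSB is 1, so the value is negative. Find the magnitude:
1. Invert bits:  00111111101111
2. Add 1:        00111111110000  = 4080
3. Apply sign:   -4080

Answer: -4080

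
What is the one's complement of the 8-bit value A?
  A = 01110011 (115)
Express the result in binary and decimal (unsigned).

Flip each bit (0->1, 1->0):
  01110011
  10001100

Answer: 10001100 (140)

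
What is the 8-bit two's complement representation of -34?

1. Binary of +34:  00100010
2. Invert bits:     11011101
3. Add 1:           11011110

Answer: 11011110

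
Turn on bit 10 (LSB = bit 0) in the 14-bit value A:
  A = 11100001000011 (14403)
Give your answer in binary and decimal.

Mask = 1 << 10 = 00010000000000
Bit 10 of A is 0, so OR-ing with the mask flips it to 1.
  11100001000011
| 00010000000000
----------------
  11110001000011

Answer: 11110001000011 (15427)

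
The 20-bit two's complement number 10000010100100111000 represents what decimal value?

MSB is 1, so the value is negative. Find the magnitude:
1. Invert bits:  01111101011011000111
2. Add 1:        01111101011011001000  = 513736
3. Apply sign:   -513736

Answer: -513736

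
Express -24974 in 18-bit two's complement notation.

1. Binary of +24974:  000110000110001110
2. Invert bits:     111001111001110001
3. Add 1:           111001111001110010

Answer: 111001111001110010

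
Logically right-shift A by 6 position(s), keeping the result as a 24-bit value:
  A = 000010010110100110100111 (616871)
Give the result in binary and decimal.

Logical shift right by 6: drop the bottom 6 bit(s), prepend 6 zero(s) on the left.
  000010010110100110100111  ->  keep [000010010110100110], discard [100111], prepend 000000
= 000000000010010110100110

Answer: 000000000010010110100110 (9638)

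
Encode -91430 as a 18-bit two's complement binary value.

1. Binary of +91430:  010110010100100110
2. Invert bits:     101001101011011001
3. Add 1:           101001101011011010

Answer: 101001101011011010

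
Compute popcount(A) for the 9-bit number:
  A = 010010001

010010001
1-bits at positions (from bit 0 = LSB): 0, 4, 7
Count = 3

Answer: 3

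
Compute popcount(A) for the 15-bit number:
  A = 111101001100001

111101001100001
1-bits at positions (from bit 0 = LSB): 0, 5, 6, 9, 11, 12, 13, 14
Count = 8

Answer: 8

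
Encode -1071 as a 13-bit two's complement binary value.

1. Binary of +1071:  0010000101111
2. Invert bits:     1101111010000
3. Add 1:           1101111010001

Answer: 1101111010001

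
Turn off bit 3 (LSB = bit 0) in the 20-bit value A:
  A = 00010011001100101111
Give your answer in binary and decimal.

Mask = ~(1 << 3) = 11111111111111110111
Bit 3 of A is 1, so AND-ing with the mask clears it to 0.
  00010011001100101111
& 11111111111111110111
----------------------
  00010011001100100111

Answer: 00010011001100100111 (78631)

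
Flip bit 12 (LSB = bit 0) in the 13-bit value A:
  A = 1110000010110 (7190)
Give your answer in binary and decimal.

Mask = 1 << 12 = 1000000000000
Bit 12 of A is 1; XOR with the mask flips it to 0.
  1110000010110
^ 1000000000000
---------------
  0110000010110

Answer: 0110000010110 (3094)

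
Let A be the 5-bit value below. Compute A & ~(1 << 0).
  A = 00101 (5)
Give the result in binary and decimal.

Mask = ~(1 << 0) = 11110
Bit 0 of A is 1, so AND-ing with the mask clears it to 0.
  00101
& 11110
-------
  00100

Answer: 00100 (4)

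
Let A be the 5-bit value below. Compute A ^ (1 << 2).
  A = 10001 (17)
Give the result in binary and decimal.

Mask = 1 << 2 = 00100
Bit 2 of A is 0; XOR with the mask flips it to 1.
  10001
^ 00100
-------
  10101

Answer: 10101 (21)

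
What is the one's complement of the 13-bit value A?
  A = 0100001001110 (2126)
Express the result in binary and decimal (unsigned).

Flip each bit (0->1, 1->0):
  0100001001110
  1011110110001

Answer: 1011110110001 (6065)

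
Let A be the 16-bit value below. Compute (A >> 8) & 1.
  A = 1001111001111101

Bit 8 is the 9th from the right.
  1001111001111101
         ^
That bit is 0.

Answer: 0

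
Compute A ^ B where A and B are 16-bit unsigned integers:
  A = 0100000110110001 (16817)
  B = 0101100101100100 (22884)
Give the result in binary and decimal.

Apply ^ to each column (1 where bits differ):
  0100000110110001
^ 0101100101100100
------------------
  0001100011010101

Answer: 0001100011010101 (6357)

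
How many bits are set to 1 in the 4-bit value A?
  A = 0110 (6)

0110
1-bits at positions (from bit 0 = LSB): 1, 2
Count = 2

Answer: 2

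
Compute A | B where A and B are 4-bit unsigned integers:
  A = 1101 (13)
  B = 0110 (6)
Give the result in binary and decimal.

Apply | to each column (1 where either bit is 1):
  1101
| 0110
------
  1111

Answer: 1111 (15)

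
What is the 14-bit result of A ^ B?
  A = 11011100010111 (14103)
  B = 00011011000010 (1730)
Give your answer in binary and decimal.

Apply ^ to each column (1 where bits differ):
  11011100010111
^ 00011011000010
----------------
  11000111010101

Answer: 11000111010101 (12757)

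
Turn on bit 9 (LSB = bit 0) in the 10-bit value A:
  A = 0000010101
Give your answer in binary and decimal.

Mask = 1 << 9 = 1000000000
Bit 9 of A is 0, so OR-ing with the mask flips it to 1.
  0000010101
| 1000000000
------------
  1000010101

Answer: 1000010101 (533)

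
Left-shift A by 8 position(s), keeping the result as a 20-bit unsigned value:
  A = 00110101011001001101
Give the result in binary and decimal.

Shift left by 8: drop the top 8 bit(s), append 8 zero(s) on the right.
  00110101011001001101  ->  discard [00110101], keep [011001001101], append 00000000
= 01100100110100000000

Answer: 01100100110100000000 (412928)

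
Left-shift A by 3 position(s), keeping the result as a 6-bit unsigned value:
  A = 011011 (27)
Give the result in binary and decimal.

Shift left by 3: drop the top 3 bit(s), append 3 zero(s) on the right.
  011011  ->  discard [011], keep [011], append 000
= 011000

Answer: 011000 (24)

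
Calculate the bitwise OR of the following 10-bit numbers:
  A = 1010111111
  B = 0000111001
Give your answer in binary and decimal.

Apply | to each column (1 where either bit is 1):
  1010111111
| 0000111001
------------
  1010111111

Answer: 1010111111 (703)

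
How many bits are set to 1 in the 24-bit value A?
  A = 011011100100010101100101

011011100100010101100101
1-bits at positions (from bit 0 = LSB): 0, 2, 5, 6, 8, 10, 14, 17, 18, 19, 21, 22
Count = 12

Answer: 12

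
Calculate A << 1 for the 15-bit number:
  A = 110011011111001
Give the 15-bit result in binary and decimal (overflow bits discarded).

Shift left by 1: drop the top 1 bit(s), append 1 zero(s) on the right.
  110011011111001  ->  discard [1], keep [10011011111001], append 0
= 100110111110010

Answer: 100110111110010 (19954)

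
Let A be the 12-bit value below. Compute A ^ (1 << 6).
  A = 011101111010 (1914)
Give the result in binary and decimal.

Mask = 1 << 6 = 000001000000
Bit 6 of A is 1; XOR with the mask flips it to 0.
  011101111010
^ 000001000000
--------------
  011100111010

Answer: 011100111010 (1850)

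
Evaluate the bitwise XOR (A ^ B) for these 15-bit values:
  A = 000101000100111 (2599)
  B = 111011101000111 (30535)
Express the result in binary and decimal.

Apply ^ to each column (1 where bits differ):
  000101000100111
^ 111011101000111
-----------------
  111110101100000

Answer: 111110101100000 (32096)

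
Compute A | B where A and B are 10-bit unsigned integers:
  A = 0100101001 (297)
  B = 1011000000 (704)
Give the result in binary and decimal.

Apply | to each column (1 where either bit is 1):
  0100101001
| 1011000000
------------
  1111101001

Answer: 1111101001 (1001)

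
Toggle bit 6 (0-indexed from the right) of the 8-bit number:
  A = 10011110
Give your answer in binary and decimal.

Mask = 1 << 6 = 01000000
Bit 6 of A is 0; XOR with the mask flips it to 1.
  10011110
^ 01000000
----------
  11011110

Answer: 11011110 (222)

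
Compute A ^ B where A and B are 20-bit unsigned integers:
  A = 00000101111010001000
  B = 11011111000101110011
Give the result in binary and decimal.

Apply ^ to each column (1 where bits differ):
  00000101111010001000
^ 11011111000101110011
----------------------
  11011010111111111011

Answer: 11011010111111111011 (897019)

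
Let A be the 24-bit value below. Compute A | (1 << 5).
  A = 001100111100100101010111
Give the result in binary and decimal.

Mask = 1 << 5 = 000000000000000000100000
Bit 5 of A is 0, so OR-ing with the mask flips it to 1.
  001100111100100101010111
| 000000000000000000100000
--------------------------
  001100111100100101110111

Answer: 001100111100100101110111 (3393911)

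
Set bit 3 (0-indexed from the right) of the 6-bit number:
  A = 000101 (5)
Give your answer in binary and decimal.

Mask = 1 << 3 = 001000
Bit 3 of A is 0, so OR-ing with the mask flips it to 1.
  000101
| 001000
--------
  001101

Answer: 001101 (13)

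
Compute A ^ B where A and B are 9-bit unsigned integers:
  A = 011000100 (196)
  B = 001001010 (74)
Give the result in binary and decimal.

Apply ^ to each column (1 where bits differ):
  011000100
^ 001001010
-----------
  010001110

Answer: 010001110 (142)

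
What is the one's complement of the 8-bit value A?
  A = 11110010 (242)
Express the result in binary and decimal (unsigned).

Flip each bit (0->1, 1->0):
  11110010
  00001101

Answer: 00001101 (13)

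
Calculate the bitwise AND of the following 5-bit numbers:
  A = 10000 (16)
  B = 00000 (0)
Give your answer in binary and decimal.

Apply & to each column (1 only where both bits are 1):
  10000
& 00000
-------
  00000

Answer: 00000 (0)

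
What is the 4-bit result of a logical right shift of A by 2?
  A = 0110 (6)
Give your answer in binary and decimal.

Logical shift right by 2: drop the bottom 2 bit(s), prepend 2 zero(s) on the left.
  0110  ->  keep [01], discard [10], prepend 00
= 0001

Answer: 0001 (1)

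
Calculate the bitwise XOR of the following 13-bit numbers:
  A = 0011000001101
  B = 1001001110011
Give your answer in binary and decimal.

Apply ^ to each column (1 where bits differ):
  0011000001101
^ 1001001110011
---------------
  1010001111110

Answer: 1010001111110 (5246)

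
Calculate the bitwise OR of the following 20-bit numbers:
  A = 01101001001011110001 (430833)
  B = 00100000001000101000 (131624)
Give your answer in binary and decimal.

Apply | to each column (1 where either bit is 1):
  01101001001011110001
| 00100000001000101000
----------------------
  01101001001011111001

Answer: 01101001001011111001 (430841)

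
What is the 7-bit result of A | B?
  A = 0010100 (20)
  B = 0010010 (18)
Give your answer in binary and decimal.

Apply | to each column (1 where either bit is 1):
  0010100
| 0010010
---------
  0010110

Answer: 0010110 (22)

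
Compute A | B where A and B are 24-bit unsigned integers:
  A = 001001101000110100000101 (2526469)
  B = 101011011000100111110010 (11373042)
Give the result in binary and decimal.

Apply | to each column (1 where either bit is 1):
  001001101000110100000101
| 101011011000100111110010
--------------------------
  101011111000110111110111

Answer: 101011111000110111110111 (11505143)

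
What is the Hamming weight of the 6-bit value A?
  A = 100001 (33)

100001
1-bits at positions (from bit 0 = LSB): 0, 5
Count = 2

Answer: 2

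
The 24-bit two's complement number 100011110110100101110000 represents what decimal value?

MSB is 1, so the value is negative. Find the magnitude:
1. Invert bits:  011100001001011010001111
2. Add 1:        011100001001011010010000  = 7378576
3. Apply sign:   -7378576

Answer: -7378576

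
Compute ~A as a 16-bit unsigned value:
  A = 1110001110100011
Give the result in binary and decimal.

Flip each bit (0->1, 1->0):
  1110001110100011
  0001110001011100

Answer: 0001110001011100 (7260)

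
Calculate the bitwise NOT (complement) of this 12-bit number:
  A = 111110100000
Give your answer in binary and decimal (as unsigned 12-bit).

Flip each bit (0->1, 1->0):
  111110100000
  000001011111

Answer: 000001011111 (95)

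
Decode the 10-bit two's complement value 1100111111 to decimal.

MSB is 1, so the value is negative. Find the magnitude:
1. Invert bits:  0011000000
2. Add 1:        0011000001  = 193
3. Apply sign:   -193

Answer: -193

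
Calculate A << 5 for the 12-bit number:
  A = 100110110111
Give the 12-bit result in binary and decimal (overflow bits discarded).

Shift left by 5: drop the top 5 bit(s), append 5 zero(s) on the right.
  100110110111  ->  discard [10011], keep [0110111], append 00000
= 011011100000

Answer: 011011100000 (1760)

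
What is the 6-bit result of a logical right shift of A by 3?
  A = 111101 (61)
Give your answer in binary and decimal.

Logical shift right by 3: drop the bottom 3 bit(s), prepend 3 zero(s) on the left.
  111101  ->  keep [111], discard [101], prepend 000
= 000111

Answer: 000111 (7)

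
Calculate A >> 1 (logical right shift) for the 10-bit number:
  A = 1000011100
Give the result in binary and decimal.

Logical shift right by 1: drop the bottom 1 bit(s), prepend 1 zero(s) on the left.
  1000011100  ->  keep [100001110], discard [0], prepend 0
= 0100001110

Answer: 0100001110 (270)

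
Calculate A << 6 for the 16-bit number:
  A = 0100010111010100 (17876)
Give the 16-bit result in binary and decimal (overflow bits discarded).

Shift left by 6: drop the top 6 bit(s), append 6 zero(s) on the right.
  0100010111010100  ->  discard [010001], keep [0111010100], append 000000
= 0111010100000000

Answer: 0111010100000000 (29952)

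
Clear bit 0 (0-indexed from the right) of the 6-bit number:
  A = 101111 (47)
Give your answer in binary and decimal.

Mask = ~(1 << 0) = 111110
Bit 0 of A is 1, so AND-ing with the mask clears it to 0.
  101111
& 111110
--------
  101110

Answer: 101110 (46)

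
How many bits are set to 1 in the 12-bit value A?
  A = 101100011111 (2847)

101100011111
1-bits at positions (from bit 0 = LSB): 0, 1, 2, 3, 4, 8, 9, 11
Count = 8

Answer: 8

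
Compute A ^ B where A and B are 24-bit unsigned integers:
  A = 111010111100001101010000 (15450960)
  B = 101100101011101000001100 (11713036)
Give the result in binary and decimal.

Apply ^ to each column (1 where bits differ):
  111010111100001101010000
^ 101100101011101000001100
--------------------------
  010110010111100101011100

Answer: 010110010111100101011100 (5863772)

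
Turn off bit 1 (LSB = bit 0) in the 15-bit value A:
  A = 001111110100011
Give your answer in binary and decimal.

Mask = ~(1 << 1) = 111111111111101
Bit 1 of A is 1, so AND-ing with the mask clears it to 0.
  001111110100011
& 111111111111101
-----------------
  001111110100001

Answer: 001111110100001 (8097)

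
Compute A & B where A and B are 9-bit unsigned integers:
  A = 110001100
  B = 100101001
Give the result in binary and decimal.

Apply & to each column (1 only where both bits are 1):
  110001100
& 100101001
-----------
  100001000

Answer: 100001000 (264)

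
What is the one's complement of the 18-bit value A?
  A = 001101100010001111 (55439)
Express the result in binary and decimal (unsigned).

Flip each bit (0->1, 1->0):
  001101100010001111
  110010011101110000

Answer: 110010011101110000 (206704)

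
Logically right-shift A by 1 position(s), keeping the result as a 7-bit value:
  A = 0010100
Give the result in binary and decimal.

Logical shift right by 1: drop the bottom 1 bit(s), prepend 1 zero(s) on the left.
  0010100  ->  keep [001010], discard [0], prepend 0
= 0001010

Answer: 0001010 (10)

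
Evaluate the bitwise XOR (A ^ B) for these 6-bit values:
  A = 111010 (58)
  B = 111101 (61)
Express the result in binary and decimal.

Apply ^ to each column (1 where bits differ):
  111010
^ 111101
--------
  000111

Answer: 000111 (7)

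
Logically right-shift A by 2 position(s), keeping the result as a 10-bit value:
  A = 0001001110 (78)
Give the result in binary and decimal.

Logical shift right by 2: drop the bottom 2 bit(s), prepend 2 zero(s) on the left.
  0001001110  ->  keep [00010011], discard [10], prepend 00
= 0000010011

Answer: 0000010011 (19)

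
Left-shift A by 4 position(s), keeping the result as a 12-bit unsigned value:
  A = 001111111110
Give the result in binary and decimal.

Shift left by 4: drop the top 4 bit(s), append 4 zero(s) on the right.
  001111111110  ->  discard [0011], keep [11111110], append 0000
= 111111100000

Answer: 111111100000 (4064)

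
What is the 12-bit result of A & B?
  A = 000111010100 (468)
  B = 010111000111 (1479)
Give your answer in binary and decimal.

Apply & to each column (1 only where both bits are 1):
  000111010100
& 010111000111
--------------
  000111000100

Answer: 000111000100 (452)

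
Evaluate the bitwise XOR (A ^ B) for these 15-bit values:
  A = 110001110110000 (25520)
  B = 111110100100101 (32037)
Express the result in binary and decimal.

Apply ^ to each column (1 where bits differ):
  110001110110000
^ 111110100100101
-----------------
  001111010010101

Answer: 001111010010101 (7829)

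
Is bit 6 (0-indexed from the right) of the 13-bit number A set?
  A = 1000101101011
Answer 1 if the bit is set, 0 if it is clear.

Bit 6 is the 7th from the right.
  1000101101011
        ^
That bit is 1.

Answer: 1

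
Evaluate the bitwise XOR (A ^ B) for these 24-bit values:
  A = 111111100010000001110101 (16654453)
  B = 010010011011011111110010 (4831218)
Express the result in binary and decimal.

Apply ^ to each column (1 where bits differ):
  111111100010000001110101
^ 010010011011011111110010
--------------------------
  101101111001011110000111

Answer: 101101111001011110000111 (12031879)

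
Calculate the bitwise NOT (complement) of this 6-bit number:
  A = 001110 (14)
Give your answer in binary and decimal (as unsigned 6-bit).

Flip each bit (0->1, 1->0):
  001110
  110001

Answer: 110001 (49)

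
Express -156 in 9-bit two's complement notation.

1. Binary of +156:  010011100
2. Invert bits:     101100011
3. Add 1:           101100100

Answer: 101100100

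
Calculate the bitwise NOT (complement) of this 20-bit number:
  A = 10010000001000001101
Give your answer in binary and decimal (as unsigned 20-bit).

Flip each bit (0->1, 1->0):
  10010000001000001101
  01101111110111110010

Answer: 01101111110111110010 (458226)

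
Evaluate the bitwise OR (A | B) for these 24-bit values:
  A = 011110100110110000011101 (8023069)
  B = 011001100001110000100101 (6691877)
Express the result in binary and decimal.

Apply | to each column (1 where either bit is 1):
  011110100110110000011101
| 011001100001110000100101
--------------------------
  011111100111110000111101

Answer: 011111100111110000111101 (8289341)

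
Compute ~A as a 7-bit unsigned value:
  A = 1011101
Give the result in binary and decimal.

Flip each bit (0->1, 1->0):
  1011101
  0100010

Answer: 0100010 (34)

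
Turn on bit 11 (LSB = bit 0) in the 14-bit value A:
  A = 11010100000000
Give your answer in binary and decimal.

Mask = 1 << 11 = 00100000000000
Bit 11 of A is 0, so OR-ing with the mask flips it to 1.
  11010100000000
| 00100000000000
----------------
  11110100000000

Answer: 11110100000000 (15616)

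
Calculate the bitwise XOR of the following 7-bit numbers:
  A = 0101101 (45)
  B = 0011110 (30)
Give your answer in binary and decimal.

Apply ^ to each column (1 where bits differ):
  0101101
^ 0011110
---------
  0110011

Answer: 0110011 (51)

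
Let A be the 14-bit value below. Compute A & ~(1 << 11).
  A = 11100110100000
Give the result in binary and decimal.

Mask = ~(1 << 11) = 11011111111111
Bit 11 of A is 1, so AND-ing with the mask clears it to 0.
  11100110100000
& 11011111111111
----------------
  11000110100000

Answer: 11000110100000 (12704)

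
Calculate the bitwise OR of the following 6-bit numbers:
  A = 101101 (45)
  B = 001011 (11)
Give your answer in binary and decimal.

Apply | to each column (1 where either bit is 1):
  101101
| 001011
--------
  101111

Answer: 101111 (47)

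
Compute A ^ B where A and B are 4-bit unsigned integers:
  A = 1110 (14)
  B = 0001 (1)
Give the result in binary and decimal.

Apply ^ to each column (1 where bits differ):
  1110
^ 0001
------
  1111

Answer: 1111 (15)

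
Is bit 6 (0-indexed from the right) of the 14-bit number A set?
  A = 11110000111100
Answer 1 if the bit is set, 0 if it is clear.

Bit 6 is the 7th from the right.
  11110000111100
         ^
That bit is 0.

Answer: 0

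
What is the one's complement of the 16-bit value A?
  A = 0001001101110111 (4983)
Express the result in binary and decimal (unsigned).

Flip each bit (0->1, 1->0):
  0001001101110111
  1110110010001000

Answer: 1110110010001000 (60552)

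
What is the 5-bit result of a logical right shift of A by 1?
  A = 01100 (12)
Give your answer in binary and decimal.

Logical shift right by 1: drop the bottom 1 bit(s), prepend 1 zero(s) on the left.
  01100  ->  keep [0110], discard [0], prepend 0
= 00110

Answer: 00110 (6)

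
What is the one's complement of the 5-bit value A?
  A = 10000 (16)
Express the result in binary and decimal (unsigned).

Flip each bit (0->1, 1->0):
  10000
  01111

Answer: 01111 (15)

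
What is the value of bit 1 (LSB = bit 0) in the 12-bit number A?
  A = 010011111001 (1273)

Bit 1 is the 2nd from the right.
  010011111001
            ^
That bit is 0.

Answer: 0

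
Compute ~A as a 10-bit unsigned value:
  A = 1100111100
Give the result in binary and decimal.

Flip each bit (0->1, 1->0):
  1100111100
  0011000011

Answer: 0011000011 (195)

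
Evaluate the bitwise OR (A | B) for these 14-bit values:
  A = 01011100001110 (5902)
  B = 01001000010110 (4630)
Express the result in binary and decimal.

Apply | to each column (1 where either bit is 1):
  01011100001110
| 01001000010110
----------------
  01011100011110

Answer: 01011100011110 (5918)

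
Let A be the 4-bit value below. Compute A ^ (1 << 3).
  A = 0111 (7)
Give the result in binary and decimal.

Mask = 1 << 3 = 1000
Bit 3 of A is 0; XOR with the mask flips it to 1.
  0111
^ 1000
------
  1111

Answer: 1111 (15)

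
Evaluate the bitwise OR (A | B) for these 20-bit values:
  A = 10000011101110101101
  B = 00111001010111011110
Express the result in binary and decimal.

Apply | to each column (1 where either bit is 1):
  10000011101110101101
| 00111001010111011110
----------------------
  10111011111111111111

Answer: 10111011111111111111 (770047)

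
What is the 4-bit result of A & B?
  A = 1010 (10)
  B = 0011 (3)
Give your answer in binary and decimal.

Apply & to each column (1 only where both bits are 1):
  1010
& 0011
------
  0010

Answer: 0010 (2)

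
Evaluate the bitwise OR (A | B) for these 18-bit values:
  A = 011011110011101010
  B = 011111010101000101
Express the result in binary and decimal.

Apply | to each column (1 where either bit is 1):
  011011110011101010
| 011111010101000101
--------------------
  011111110111101111

Answer: 011111110111101111 (130543)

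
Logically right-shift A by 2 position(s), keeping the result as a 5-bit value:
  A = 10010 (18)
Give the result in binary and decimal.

Logical shift right by 2: drop the bottom 2 bit(s), prepend 2 zero(s) on the left.
  10010  ->  keep [100], discard [10], prepend 00
= 00100

Answer: 00100 (4)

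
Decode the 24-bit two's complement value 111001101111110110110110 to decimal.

MSB is 1, so the value is negative. Find the magnitude:
1. Invert bits:  000110010000001001001001
2. Add 1:        000110010000001001001010  = 1638986
3. Apply sign:   -1638986

Answer: -1638986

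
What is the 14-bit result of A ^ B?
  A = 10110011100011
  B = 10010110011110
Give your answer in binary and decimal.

Apply ^ to each column (1 where bits differ):
  10110011100011
^ 10010110011110
----------------
  00100101111101

Answer: 00100101111101 (2429)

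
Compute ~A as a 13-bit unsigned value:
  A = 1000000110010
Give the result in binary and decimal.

Flip each bit (0->1, 1->0):
  1000000110010
  0111111001101

Answer: 0111111001101 (4045)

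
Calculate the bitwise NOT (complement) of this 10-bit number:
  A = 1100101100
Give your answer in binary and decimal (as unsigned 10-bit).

Flip each bit (0->1, 1->0):
  1100101100
  0011010011

Answer: 0011010011 (211)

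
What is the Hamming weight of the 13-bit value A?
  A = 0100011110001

0100011110001
1-bits at positions (from bit 0 = LSB): 0, 4, 5, 6, 7, 11
Count = 6

Answer: 6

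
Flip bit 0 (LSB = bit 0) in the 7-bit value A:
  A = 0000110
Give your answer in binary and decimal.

Mask = 1 << 0 = 0000001
Bit 0 of A is 0; XOR with the mask flips it to 1.
  0000110
^ 0000001
---------
  0000111

Answer: 0000111 (7)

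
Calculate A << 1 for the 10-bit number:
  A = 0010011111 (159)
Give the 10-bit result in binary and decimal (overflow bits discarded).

Shift left by 1: drop the top 1 bit(s), append 1 zero(s) on the right.
  0010011111  ->  discard [0], keep [010011111], append 0
= 0100111110

Answer: 0100111110 (318)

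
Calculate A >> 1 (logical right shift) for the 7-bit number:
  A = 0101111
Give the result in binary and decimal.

Logical shift right by 1: drop the bottom 1 bit(s), prepend 1 zero(s) on the left.
  0101111  ->  keep [010111], discard [1], prepend 0
= 0010111

Answer: 0010111 (23)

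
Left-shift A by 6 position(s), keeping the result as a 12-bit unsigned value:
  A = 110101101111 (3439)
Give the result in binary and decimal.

Shift left by 6: drop the top 6 bit(s), append 6 zero(s) on the right.
  110101101111  ->  discard [110101], keep [101111], append 000000
= 101111000000

Answer: 101111000000 (3008)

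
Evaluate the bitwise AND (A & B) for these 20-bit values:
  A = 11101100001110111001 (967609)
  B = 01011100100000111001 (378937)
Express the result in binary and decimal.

Apply & to each column (1 only where both bits are 1):
  11101100001110111001
& 01011100100000111001
----------------------
  01001100000000111001

Answer: 01001100000000111001 (311353)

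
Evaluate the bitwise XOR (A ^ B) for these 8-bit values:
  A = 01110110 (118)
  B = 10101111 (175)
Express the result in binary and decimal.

Apply ^ to each column (1 where bits differ):
  01110110
^ 10101111
----------
  11011001

Answer: 11011001 (217)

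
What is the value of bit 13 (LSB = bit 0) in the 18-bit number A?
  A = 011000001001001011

Bit 13 is the 14th from the right.
  011000001001001011
      ^
That bit is 0.

Answer: 0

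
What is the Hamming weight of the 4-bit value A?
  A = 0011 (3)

0011
1-bits at positions (from bit 0 = LSB): 0, 1
Count = 2

Answer: 2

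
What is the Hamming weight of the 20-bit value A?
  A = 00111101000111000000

00111101000111000000
1-bits at positions (from bit 0 = LSB): 6, 7, 8, 12, 14, 15, 16, 17
Count = 8

Answer: 8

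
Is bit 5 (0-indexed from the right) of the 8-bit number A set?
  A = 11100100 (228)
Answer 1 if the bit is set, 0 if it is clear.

Bit 5 is the 6th from the right.
  11100100
    ^
That bit is 1.

Answer: 1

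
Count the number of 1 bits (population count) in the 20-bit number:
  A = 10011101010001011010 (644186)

10011101010001011010
1-bits at positions (from bit 0 = LSB): 1, 3, 4, 6, 10, 12, 14, 15, 16, 19
Count = 10

Answer: 10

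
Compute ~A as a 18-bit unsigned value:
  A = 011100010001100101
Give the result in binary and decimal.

Flip each bit (0->1, 1->0):
  011100010001100101
  100011101110011010

Answer: 100011101110011010 (146330)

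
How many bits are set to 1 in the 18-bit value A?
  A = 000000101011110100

000000101011110100
1-bits at positions (from bit 0 = LSB): 2, 4, 5, 6, 7, 9, 11
Count = 7

Answer: 7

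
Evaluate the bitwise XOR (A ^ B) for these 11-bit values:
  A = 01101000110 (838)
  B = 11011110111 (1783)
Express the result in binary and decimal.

Apply ^ to each column (1 where bits differ):
  01101000110
^ 11011110111
-------------
  10110110001

Answer: 10110110001 (1457)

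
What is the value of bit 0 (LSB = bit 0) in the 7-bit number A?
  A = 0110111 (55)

Bit 0 is the 1st from the right.
  0110111
        ^
That bit is 1.

Answer: 1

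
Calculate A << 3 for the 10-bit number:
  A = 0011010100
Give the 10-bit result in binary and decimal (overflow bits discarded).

Shift left by 3: drop the top 3 bit(s), append 3 zero(s) on the right.
  0011010100  ->  discard [001], keep [1010100], append 000
= 1010100000

Answer: 1010100000 (672)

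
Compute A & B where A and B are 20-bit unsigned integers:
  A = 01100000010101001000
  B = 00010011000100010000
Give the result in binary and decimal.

Apply & to each column (1 only where both bits are 1):
  01100000010101001000
& 00010011000100010000
----------------------
  00000000000100000000

Answer: 00000000000100000000 (256)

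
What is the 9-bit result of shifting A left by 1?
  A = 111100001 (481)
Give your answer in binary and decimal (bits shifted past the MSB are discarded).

Shift left by 1: drop the top 1 bit(s), append 1 zero(s) on the right.
  111100001  ->  discard [1], keep [11100001], append 0
= 111000010

Answer: 111000010 (450)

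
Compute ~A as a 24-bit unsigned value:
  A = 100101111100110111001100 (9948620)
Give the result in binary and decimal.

Flip each bit (0->1, 1->0):
  100101111100110111001100
  011010000011001000110011

Answer: 011010000011001000110011 (6828595)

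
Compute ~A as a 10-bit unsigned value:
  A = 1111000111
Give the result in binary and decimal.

Flip each bit (0->1, 1->0):
  1111000111
  0000111000

Answer: 0000111000 (56)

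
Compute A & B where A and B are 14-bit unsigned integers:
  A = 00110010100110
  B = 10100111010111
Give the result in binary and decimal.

Apply & to each column (1 only where both bits are 1):
  00110010100110
& 10100111010111
----------------
  00100010000110

Answer: 00100010000110 (2182)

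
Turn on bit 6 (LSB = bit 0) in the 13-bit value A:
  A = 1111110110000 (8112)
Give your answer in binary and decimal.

Mask = 1 << 6 = 0000001000000
Bit 6 of A is 0, so OR-ing with the mask flips it to 1.
  1111110110000
| 0000001000000
---------------
  1111111110000

Answer: 1111111110000 (8176)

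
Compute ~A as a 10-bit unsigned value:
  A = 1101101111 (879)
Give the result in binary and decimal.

Flip each bit (0->1, 1->0):
  1101101111
  0010010000

Answer: 0010010000 (144)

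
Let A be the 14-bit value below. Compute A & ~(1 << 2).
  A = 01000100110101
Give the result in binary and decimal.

Mask = ~(1 << 2) = 11111111111011
Bit 2 of A is 1, so AND-ing with the mask clears it to 0.
  01000100110101
& 11111111111011
----------------
  01000100110001

Answer: 01000100110001 (4401)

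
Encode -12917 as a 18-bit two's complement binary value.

1. Binary of +12917:  000011001001110101
2. Invert bits:     111100110110001010
3. Add 1:           111100110110001011

Answer: 111100110110001011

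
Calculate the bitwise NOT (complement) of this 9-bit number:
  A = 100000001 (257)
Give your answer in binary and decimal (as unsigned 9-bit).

Flip each bit (0->1, 1->0):
  100000001
  011111110

Answer: 011111110 (254)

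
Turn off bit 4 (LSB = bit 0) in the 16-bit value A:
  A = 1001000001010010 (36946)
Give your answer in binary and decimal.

Mask = ~(1 << 4) = 1111111111101111
Bit 4 of A is 1, so AND-ing with the mask clears it to 0.
  1001000001010010
& 1111111111101111
------------------
  1001000001000010

Answer: 1001000001000010 (36930)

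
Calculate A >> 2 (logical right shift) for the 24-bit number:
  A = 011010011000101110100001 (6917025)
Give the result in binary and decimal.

Logical shift right by 2: drop the bottom 2 bit(s), prepend 2 zero(s) on the left.
  011010011000101110100001  ->  keep [0110100110001011101000], discard [01], prepend 00
= 000110100110001011101000

Answer: 000110100110001011101000 (1729256)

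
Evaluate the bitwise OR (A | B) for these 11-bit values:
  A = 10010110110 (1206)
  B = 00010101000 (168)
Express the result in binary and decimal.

Apply | to each column (1 where either bit is 1):
  10010110110
| 00010101000
-------------
  10010111110

Answer: 10010111110 (1214)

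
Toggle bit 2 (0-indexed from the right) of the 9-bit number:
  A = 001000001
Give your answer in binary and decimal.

Mask = 1 << 2 = 000000100
Bit 2 of A is 0; XOR with the mask flips it to 1.
  001000001
^ 000000100
-----------
  001000101

Answer: 001000101 (69)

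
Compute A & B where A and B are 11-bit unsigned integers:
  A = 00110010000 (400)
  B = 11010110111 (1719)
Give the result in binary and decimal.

Apply & to each column (1 only where both bits are 1):
  00110010000
& 11010110111
-------------
  00010010000

Answer: 00010010000 (144)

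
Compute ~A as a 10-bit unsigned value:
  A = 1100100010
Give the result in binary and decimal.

Flip each bit (0->1, 1->0):
  1100100010
  0011011101

Answer: 0011011101 (221)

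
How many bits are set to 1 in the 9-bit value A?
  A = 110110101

110110101
1-bits at positions (from bit 0 = LSB): 0, 2, 4, 5, 7, 8
Count = 6

Answer: 6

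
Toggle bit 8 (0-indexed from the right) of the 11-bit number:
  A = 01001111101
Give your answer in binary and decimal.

Mask = 1 << 8 = 00100000000
Bit 8 of A is 0; XOR with the mask flips it to 1.
  01001111101
^ 00100000000
-------------
  01101111101

Answer: 01101111101 (893)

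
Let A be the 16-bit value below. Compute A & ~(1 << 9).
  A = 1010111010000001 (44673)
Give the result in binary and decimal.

Mask = ~(1 << 9) = 1111110111111111
Bit 9 of A is 1, so AND-ing with the mask clears it to 0.
  1010111010000001
& 1111110111111111
------------------
  1010110010000001

Answer: 1010110010000001 (44161)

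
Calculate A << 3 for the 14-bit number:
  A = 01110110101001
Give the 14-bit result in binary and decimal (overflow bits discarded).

Shift left by 3: drop the top 3 bit(s), append 3 zero(s) on the right.
  01110110101001  ->  discard [011], keep [10110101001], append 000
= 10110101001000

Answer: 10110101001000 (11592)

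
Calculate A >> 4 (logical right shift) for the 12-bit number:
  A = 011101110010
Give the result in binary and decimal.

Logical shift right by 4: drop the bottom 4 bit(s), prepend 4 zero(s) on the left.
  011101110010  ->  keep [01110111], discard [0010], prepend 0000
= 000001110111

Answer: 000001110111 (119)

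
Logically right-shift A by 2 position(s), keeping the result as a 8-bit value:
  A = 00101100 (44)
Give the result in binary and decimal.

Logical shift right by 2: drop the bottom 2 bit(s), prepend 2 zero(s) on the left.
  00101100  ->  keep [001011], discard [00], prepend 00
= 00001011

Answer: 00001011 (11)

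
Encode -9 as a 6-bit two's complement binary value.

1. Binary of +9:  001001
2. Invert bits:     110110
3. Add 1:           110111

Answer: 110111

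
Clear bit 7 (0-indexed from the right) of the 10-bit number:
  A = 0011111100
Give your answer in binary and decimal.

Mask = ~(1 << 7) = 1101111111
Bit 7 of A is 1, so AND-ing with the mask clears it to 0.
  0011111100
& 1101111111
------------
  0001111100

Answer: 0001111100 (124)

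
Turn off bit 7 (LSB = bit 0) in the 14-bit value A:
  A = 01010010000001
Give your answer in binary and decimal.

Mask = ~(1 << 7) = 11111101111111
Bit 7 of A is 1, so AND-ing with the mask clears it to 0.
  01010010000001
& 11111101111111
----------------
  01010000000001

Answer: 01010000000001 (5121)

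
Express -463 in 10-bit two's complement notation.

1. Binary of +463:  0111001111
2. Invert bits:     1000110000
3. Add 1:           1000110001

Answer: 1000110001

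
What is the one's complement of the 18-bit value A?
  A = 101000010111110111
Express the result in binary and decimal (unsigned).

Flip each bit (0->1, 1->0):
  101000010111110111
  010111101000001000

Answer: 010111101000001000 (96776)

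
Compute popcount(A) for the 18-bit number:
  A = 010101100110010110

010101100110010110
1-bits at positions (from bit 0 = LSB): 1, 2, 4, 7, 8, 11, 12, 14, 16
Count = 9

Answer: 9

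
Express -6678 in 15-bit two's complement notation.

1. Binary of +6678:  001101000010110
2. Invert bits:     110010111101001
3. Add 1:           110010111101010

Answer: 110010111101010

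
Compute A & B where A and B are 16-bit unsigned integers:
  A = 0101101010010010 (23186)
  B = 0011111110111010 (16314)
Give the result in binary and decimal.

Apply & to each column (1 only where both bits are 1):
  0101101010010010
& 0011111110111010
------------------
  0001101010010010

Answer: 0001101010010010 (6802)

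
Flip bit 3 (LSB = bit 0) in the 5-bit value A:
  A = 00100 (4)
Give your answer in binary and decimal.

Mask = 1 << 3 = 01000
Bit 3 of A is 0; XOR with the mask flips it to 1.
  00100
^ 01000
-------
  01100

Answer: 01100 (12)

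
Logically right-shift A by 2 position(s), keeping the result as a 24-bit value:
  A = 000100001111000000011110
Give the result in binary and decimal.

Logical shift right by 2: drop the bottom 2 bit(s), prepend 2 zero(s) on the left.
  000100001111000000011110  ->  keep [0001000011110000000111], discard [10], prepend 00
= 000001000011110000000111

Answer: 000001000011110000000111 (277511)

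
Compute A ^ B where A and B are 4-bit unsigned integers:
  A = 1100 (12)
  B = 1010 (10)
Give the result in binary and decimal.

Apply ^ to each column (1 where bits differ):
  1100
^ 1010
------
  0110

Answer: 0110 (6)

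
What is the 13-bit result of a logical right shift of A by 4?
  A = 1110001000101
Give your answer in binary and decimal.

Logical shift right by 4: drop the bottom 4 bit(s), prepend 4 zero(s) on the left.
  1110001000101  ->  keep [111000100], discard [0101], prepend 0000
= 0000111000100

Answer: 0000111000100 (452)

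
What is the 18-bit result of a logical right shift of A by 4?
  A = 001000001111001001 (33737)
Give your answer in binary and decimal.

Logical shift right by 4: drop the bottom 4 bit(s), prepend 4 zero(s) on the left.
  001000001111001001  ->  keep [00100000111100], discard [1001], prepend 0000
= 000000100000111100

Answer: 000000100000111100 (2108)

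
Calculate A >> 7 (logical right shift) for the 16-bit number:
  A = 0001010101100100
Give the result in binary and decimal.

Logical shift right by 7: drop the bottom 7 bit(s), prepend 7 zero(s) on the left.
  0001010101100100  ->  keep [000101010], discard [1100100], prepend 0000000
= 0000000000101010

Answer: 0000000000101010 (42)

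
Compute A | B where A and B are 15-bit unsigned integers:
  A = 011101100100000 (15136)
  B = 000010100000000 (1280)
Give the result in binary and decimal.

Apply | to each column (1 where either bit is 1):
  011101100100000
| 000010100000000
-----------------
  011111100100000

Answer: 011111100100000 (16160)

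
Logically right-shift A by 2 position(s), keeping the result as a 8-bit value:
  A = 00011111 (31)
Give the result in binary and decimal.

Logical shift right by 2: drop the bottom 2 bit(s), prepend 2 zero(s) on the left.
  00011111  ->  keep [000111], discard [11], prepend 00
= 00000111

Answer: 00000111 (7)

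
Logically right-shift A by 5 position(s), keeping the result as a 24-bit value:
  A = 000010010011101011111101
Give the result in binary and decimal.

Logical shift right by 5: drop the bottom 5 bit(s), prepend 5 zero(s) on the left.
  000010010011101011111101  ->  keep [0000100100111010111], discard [11101], prepend 00000
= 000000000100100111010111

Answer: 000000000100100111010111 (18903)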